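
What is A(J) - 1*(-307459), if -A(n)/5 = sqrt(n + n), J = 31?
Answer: 307459 - 5*sqrt(62) ≈ 3.0742e+5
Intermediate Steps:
A(n) = -5*sqrt(2)*sqrt(n) (A(n) = -5*sqrt(n + n) = -5*sqrt(2)*sqrt(n))
A(J) - 1*(-307459) = -5*sqrt(2)*sqrt(31) - 1*(-307459) = -5*sqrt(62) + 307459 = 307459 - 5*sqrt(62)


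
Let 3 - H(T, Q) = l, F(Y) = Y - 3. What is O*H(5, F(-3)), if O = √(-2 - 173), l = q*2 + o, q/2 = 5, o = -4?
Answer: -65*I*√7 ≈ -171.97*I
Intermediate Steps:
q = 10 (q = 2*5 = 10)
F(Y) = -3 + Y
l = 16 (l = 10*2 - 4 = 20 - 4 = 16)
O = 5*I*√7 (O = √(-175) = 5*I*√7 ≈ 13.229*I)
H(T, Q) = -13 (H(T, Q) = 3 - 1*16 = 3 - 16 = -13)
O*H(5, F(-3)) = (5*I*√7)*(-13) = -65*I*√7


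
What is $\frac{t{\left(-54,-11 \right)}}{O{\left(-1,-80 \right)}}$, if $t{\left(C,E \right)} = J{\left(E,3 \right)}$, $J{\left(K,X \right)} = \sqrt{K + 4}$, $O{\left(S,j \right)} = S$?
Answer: $- i \sqrt{7} \approx - 2.6458 i$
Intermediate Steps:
$J{\left(K,X \right)} = \sqrt{4 + K}$
$t{\left(C,E \right)} = \sqrt{4 + E}$
$\frac{t{\left(-54,-11 \right)}}{O{\left(-1,-80 \right)}} = \frac{\sqrt{4 - 11}}{-1} = \sqrt{-7} \left(-1\right) = i \sqrt{7} \left(-1\right) = - i \sqrt{7}$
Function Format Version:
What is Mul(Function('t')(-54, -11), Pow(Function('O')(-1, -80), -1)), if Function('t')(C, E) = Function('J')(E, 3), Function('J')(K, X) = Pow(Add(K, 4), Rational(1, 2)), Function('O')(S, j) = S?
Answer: Mul(-1, I, Pow(7, Rational(1, 2))) ≈ Mul(-2.6458, I)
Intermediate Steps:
Function('J')(K, X) = Pow(Add(4, K), Rational(1, 2))
Function('t')(C, E) = Pow(Add(4, E), Rational(1, 2))
Mul(Function('t')(-54, -11), Pow(Function('O')(-1, -80), -1)) = Mul(Pow(Add(4, -11), Rational(1, 2)), Pow(-1, -1)) = Mul(Pow(-7, Rational(1, 2)), -1) = Mul(Mul(I, Pow(7, Rational(1, 2))), -1) = Mul(-1, I, Pow(7, Rational(1, 2)))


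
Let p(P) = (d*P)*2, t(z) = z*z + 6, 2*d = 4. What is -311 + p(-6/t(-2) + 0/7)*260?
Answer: -935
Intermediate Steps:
d = 2 (d = (½)*4 = 2)
t(z) = 6 + z² (t(z) = z² + 6 = 6 + z²)
p(P) = 4*P (p(P) = (2*P)*2 = 4*P)
-311 + p(-6/t(-2) + 0/7)*260 = -311 + (4*(-6/(6 + (-2)²) + 0/7))*260 = -311 + (4*(-6/(6 + 4) + 0*(⅐)))*260 = -311 + (4*(-6/10 + 0))*260 = -311 + (4*(-6*⅒ + 0))*260 = -311 + (4*(-⅗ + 0))*260 = -311 + (4*(-⅗))*260 = -311 - 12/5*260 = -311 - 624 = -935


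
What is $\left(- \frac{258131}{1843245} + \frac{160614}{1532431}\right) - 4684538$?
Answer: $- \frac{13232160585884858141}{2824645778595} \approx -4.6845 \cdot 10^{6}$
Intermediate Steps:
$\left(- \frac{258131}{1843245} + \frac{160614}{1532431}\right) - 4684538 = - \frac{99516994031}{2824645778595} - 4684538 = - \frac{13232160585884858141}{2824645778595}$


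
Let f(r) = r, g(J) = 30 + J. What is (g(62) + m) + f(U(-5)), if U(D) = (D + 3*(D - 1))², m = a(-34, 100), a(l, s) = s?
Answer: 721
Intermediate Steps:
m = 100
U(D) = (-3 + 4*D)² (U(D) = (D + 3*(-1 + D))² = (D + (-3 + 3*D))² = (-3 + 4*D)²)
(g(62) + m) + f(U(-5)) = ((30 + 62) + 100) + (-3 + 4*(-5))² = (92 + 100) + (-3 - 20)² = 192 + (-23)² = 192 + 529 = 721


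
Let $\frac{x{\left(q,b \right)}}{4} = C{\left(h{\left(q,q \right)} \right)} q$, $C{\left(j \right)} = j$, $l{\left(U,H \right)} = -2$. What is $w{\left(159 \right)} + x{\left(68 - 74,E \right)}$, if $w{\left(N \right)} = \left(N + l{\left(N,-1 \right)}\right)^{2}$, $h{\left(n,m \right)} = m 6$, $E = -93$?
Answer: $25513$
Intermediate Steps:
$h{\left(n,m \right)} = 6 m$
$w{\left(N \right)} = \left(-2 + N\right)^{2}$ ($w{\left(N \right)} = \left(N - 2\right)^{2} = \left(-2 + N\right)^{2}$)
$x{\left(q,b \right)} = 24 q^{2}$ ($x{\left(q,b \right)} = 4 \cdot 6 q q = 4 \cdot 6 q^{2} = 24 q^{2}$)
$w{\left(159 \right)} + x{\left(68 - 74,E \right)} = \left(-2 + 159\right)^{2} + 24 \left(68 - 74\right)^{2} = 157^{2} + 24 \left(-6\right)^{2} = 24649 + 24 \cdot 36 = 24649 + 864 = 25513$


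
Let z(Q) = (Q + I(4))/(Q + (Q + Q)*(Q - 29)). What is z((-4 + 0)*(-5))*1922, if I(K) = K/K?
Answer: -20181/170 ≈ -118.71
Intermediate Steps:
I(K) = 1
z(Q) = (1 + Q)/(Q + 2*Q*(-29 + Q)) (z(Q) = (Q + 1)/(Q + (Q + Q)*(Q - 29)) = (1 + Q)/(Q + (2*Q)*(-29 + Q)) = (1 + Q)/(Q + 2*Q*(-29 + Q)))
z((-4 + 0)*(-5))*1922 = ((1 + (-4 + 0)*(-5))/((((-4 + 0)*(-5)))*(-57 + 2*((-4 + 0)*(-5)))))*1922 = ((1 - 4*(-5))/(((-4*(-5)))*(-57 + 2*(-4*(-5)))))*1922 = ((1 + 20)/(20*(-57 + 2*20)))*1922 = ((1/20)*21/(-57 + 40))*1922 = ((1/20)*21/(-17))*1922 = ((1/20)*(-1/17)*21)*1922 = -21/340*1922 = -20181/170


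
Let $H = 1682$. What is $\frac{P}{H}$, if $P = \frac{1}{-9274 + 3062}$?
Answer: $- \frac{1}{10448584} \approx -9.5707 \cdot 10^{-8}$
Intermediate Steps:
$P = - \frac{1}{6212}$ ($P = \frac{1}{-6212} = - \frac{1}{6212} \approx -0.00016098$)
$\frac{P}{H} = - \frac{1}{6212 \cdot 1682} = \left(- \frac{1}{6212}\right) \frac{1}{1682} = - \frac{1}{10448584}$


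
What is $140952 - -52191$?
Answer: $193143$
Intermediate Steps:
$140952 - -52191 = 140952 + \left(-177584 + 229775\right) = 140952 + 52191 = 193143$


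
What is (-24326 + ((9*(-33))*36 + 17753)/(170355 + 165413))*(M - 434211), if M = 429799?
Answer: 9009177493621/83942 ≈ 1.0733e+8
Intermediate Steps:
(-24326 + ((9*(-33))*36 + 17753)/(170355 + 165413))*(M - 434211) = (-24326 + ((9*(-33))*36 + 17753)/(170355 + 165413))*(429799 - 434211) = (-24326 + (-297*36 + 17753)/335768)*(-4412) = (-24326 + (-10692 + 17753)*(1/335768))*(-4412) = (-24326 + 7061*(1/335768))*(-4412) = (-24326 + 7061/335768)*(-4412) = -8167885307/335768*(-4412) = 9009177493621/83942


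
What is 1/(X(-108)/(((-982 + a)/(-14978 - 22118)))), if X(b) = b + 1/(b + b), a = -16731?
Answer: -478251/108176573 ≈ -0.0044210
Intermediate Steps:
X(b) = b + 1/(2*b)
1/(X(-108)/(((-982 + a)/(-14978 - 22118)))) = 1/((-108 + (½)/(-108))/(((-982 - 16731)/(-14978 - 22118)))) = 1/((-108 + (½)*(-1/108))/((-17713/(-37096)))) = 1/((-108 - 1/216)/((-17713*(-1/37096)))) = 1/(-23329/(216*17713/37096)) = 1/(-23329/216*37096/17713) = 1/(-108176573/478251) = -478251/108176573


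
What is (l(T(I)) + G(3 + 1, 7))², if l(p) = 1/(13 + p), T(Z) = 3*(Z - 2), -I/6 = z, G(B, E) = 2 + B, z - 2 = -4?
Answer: 67081/1849 ≈ 36.280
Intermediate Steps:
z = -2 (z = 2 - 4 = -2)
I = 12 (I = -6*(-2) = 12)
T(Z) = -6 + 3*Z (T(Z) = 3*(-2 + Z) = -6 + 3*Z)
(l(T(I)) + G(3 + 1, 7))² = (1/(13 + (-6 + 3*12)) + (2 + (3 + 1)))² = (1/(13 + (-6 + 36)) + (2 + 4))² = (1/(13 + 30) + 6)² = (1/43 + 6)² = (259/43)² = 67081/1849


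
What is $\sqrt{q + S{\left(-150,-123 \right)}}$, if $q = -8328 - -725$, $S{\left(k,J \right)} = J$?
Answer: $i \sqrt{7726} \approx 87.898 i$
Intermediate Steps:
$q = -7603$ ($q = -8328 + 725 = -7603$)
$\sqrt{q + S{\left(-150,-123 \right)}} = \sqrt{-7603 - 123} = \sqrt{-7726} = i \sqrt{7726}$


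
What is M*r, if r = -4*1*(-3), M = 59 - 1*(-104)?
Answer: 1956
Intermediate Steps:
M = 163 (M = 59 + 104 = 163)
r = 12 (r = -4*(-3) = 12)
M*r = 163*12 = 1956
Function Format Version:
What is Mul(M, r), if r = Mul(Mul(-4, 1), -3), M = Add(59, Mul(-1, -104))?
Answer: 1956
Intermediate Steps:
M = 163 (M = Add(59, 104) = 163)
r = 12 (r = Mul(-4, -3) = 12)
Mul(M, r) = Mul(163, 12) = 1956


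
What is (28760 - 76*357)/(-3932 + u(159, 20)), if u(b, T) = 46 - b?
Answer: -1628/4045 ≈ -0.40247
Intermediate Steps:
(28760 - 76*357)/(-3932 + u(159, 20)) = (28760 - 76*357)/(-3932 + (46 - 1*159)) = (28760 - 27132)/(-3932 + (46 - 159)) = 1628/(-3932 - 113) = 1628/(-4045) = 1628*(-1/4045) = -1628/4045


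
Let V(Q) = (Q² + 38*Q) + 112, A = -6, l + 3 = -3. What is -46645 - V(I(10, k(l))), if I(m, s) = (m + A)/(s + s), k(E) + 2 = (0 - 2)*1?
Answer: -186953/4 ≈ -46738.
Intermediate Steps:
l = -6 (l = -3 - 3 = -6)
k(E) = -4 (k(E) = -2 + (0 - 2)*1 = -2 - 2*1 = -2 - 2 = -4)
I(m, s) = (-6 + m)/(2*s) (I(m, s) = (m - 6)/(s + s) = (-6 + m)/((2*s)) = (-6 + m)*(1/(2*s)) = (-6 + m)/(2*s))
V(Q) = 112 + Q² + 38*Q
-46645 - V(I(10, k(l))) = -46645 - (112 + ((½)*(-6 + 10)/(-4))² + 38*((½)*(-6 + 10)/(-4))) = -46645 - (112 + ((½)*(-¼)*4)² + 38*((½)*(-¼)*4)) = -46645 - (112 + (-½)² + 38*(-½)) = -46645 - (112 + ¼ - 19) = -46645 - 1*373/4 = -46645 - 373/4 = -186953/4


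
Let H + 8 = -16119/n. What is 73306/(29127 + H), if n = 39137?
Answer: 1434488461/569807092 ≈ 2.5175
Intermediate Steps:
H = -329215/39137 (H = -8 - 16119/39137 = -329215/39137 ≈ -8.4119)
73306/(29127 + H) = 73306/(29127 - 329215/39137) = 73306/(1139614184/39137) = 73306*(39137/1139614184) = 1434488461/569807092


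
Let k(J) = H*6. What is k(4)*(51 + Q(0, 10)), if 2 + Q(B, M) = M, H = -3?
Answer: -1062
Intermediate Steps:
Q(B, M) = -2 + M
k(J) = -18 (k(J) = -3*6 = -18)
k(4)*(51 + Q(0, 10)) = -18*(51 + (-2 + 10)) = -18*(51 + 8) = -18*59 = -1062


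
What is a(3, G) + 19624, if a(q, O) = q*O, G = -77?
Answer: 19393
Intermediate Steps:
a(q, O) = O*q
a(3, G) + 19624 = -77*3 + 19624 = -231 + 19624 = 19393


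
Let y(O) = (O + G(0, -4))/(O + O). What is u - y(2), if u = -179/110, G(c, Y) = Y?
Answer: -62/55 ≈ -1.1273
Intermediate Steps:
y(O) = (-4 + O)/(2*O) (y(O) = (O - 4)/(O + O) = (-4 + O)/((2*O)) = (-4 + O)*(1/(2*O)) = (-4 + O)/(2*O))
u = -179/110 (u = -179*1/110 = -179/110 ≈ -1.6273)
u - y(2) = -179/110 - (-4 + 2)/(2*2) = -179/110 - (-2)/(2*2) = -179/110 - 1*(-½) = -179/110 + ½ = -62/55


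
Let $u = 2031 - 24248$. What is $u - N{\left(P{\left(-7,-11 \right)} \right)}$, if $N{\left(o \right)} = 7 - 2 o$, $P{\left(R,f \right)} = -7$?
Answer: $-22238$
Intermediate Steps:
$u = -22217$ ($u = 2031 - 24248 = -22217$)
$u - N{\left(P{\left(-7,-11 \right)} \right)} = -22217 - \left(7 - -14\right) = -22217 - \left(7 + 14\right) = -22217 - 21 = -22238$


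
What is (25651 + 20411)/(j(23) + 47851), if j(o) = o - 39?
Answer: 5118/5315 ≈ 0.96294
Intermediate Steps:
j(o) = -39 + o
(25651 + 20411)/(j(23) + 47851) = (25651 + 20411)/((-39 + 23) + 47851) = 46062/(-16 + 47851) = 46062/47835 = 46062*(1/47835) = 5118/5315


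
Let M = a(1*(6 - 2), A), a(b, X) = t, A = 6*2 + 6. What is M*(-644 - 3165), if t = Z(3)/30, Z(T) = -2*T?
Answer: 3809/5 ≈ 761.80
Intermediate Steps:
A = 18 (A = 12 + 6 = 18)
t = -⅕ (t = -2*3/30 = -6*1/30 = -⅕ ≈ -0.20000)
a(b, X) = -⅕
M = -⅕ ≈ -0.20000
M*(-644 - 3165) = -(-644 - 3165)/5 = -⅕*(-3809) = 3809/5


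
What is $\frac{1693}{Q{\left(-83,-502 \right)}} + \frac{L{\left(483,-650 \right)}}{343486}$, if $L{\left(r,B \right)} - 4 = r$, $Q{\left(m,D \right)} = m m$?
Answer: $\frac{584876741}{2366275054} \approx 0.24717$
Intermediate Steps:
$Q{\left(m,D \right)} = m^{2}$
$L{\left(r,B \right)} = 4 + r$
$\frac{1693}{Q{\left(-83,-502 \right)}} + \frac{L{\left(483,-650 \right)}}{343486} = \frac{1693}{\left(-83\right)^{2}} + \frac{4 + 483}{343486} = \frac{1693}{6889} + 487 \cdot \frac{1}{343486} = 1693 \cdot \frac{1}{6889} + \frac{487}{343486} = \frac{1693}{6889} + \frac{487}{343486} = \frac{584876741}{2366275054}$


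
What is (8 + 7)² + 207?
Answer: 432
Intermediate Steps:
(8 + 7)² + 207 = 15² + 207 = 225 + 207 = 432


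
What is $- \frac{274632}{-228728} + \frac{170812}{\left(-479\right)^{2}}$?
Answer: $\frac{12760165981}{6559947631} \approx 1.9452$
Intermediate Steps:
$- \frac{274632}{-228728} + \frac{170812}{\left(-479\right)^{2}} = \left(-274632\right) \left(- \frac{1}{228728}\right) + \frac{170812}{229441} = \frac{34329}{28591} + 170812 \cdot \frac{1}{229441} = \frac{34329}{28591} + \frac{170812}{229441} = \frac{12760165981}{6559947631}$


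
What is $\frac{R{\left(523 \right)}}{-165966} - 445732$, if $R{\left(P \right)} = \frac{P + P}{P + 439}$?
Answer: $- \frac{35582627771395}{79829646} \approx -4.4573 \cdot 10^{5}$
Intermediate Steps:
$R{\left(P \right)} = \frac{2 P}{439 + P}$
$\frac{R{\left(523 \right)}}{-165966} - 445732 = \frac{2 \cdot 523 \frac{1}{439 + 523}}{-165966} - 445732 = 2 \cdot 523 \cdot \frac{1}{962} \left(- \frac{1}{165966}\right) - 445732 = \frac{523}{481} \left(- \frac{1}{165966}\right) - 445732 = - \frac{523}{79829646} - 445732 = - \frac{35582627771395}{79829646}$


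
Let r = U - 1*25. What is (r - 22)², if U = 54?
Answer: 49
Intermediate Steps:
r = 29 (r = 54 - 1*25 = 54 - 25 = 29)
(r - 22)² = (29 - 22)² = 7² = 49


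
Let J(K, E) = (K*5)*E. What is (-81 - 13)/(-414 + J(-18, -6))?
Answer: -47/63 ≈ -0.74603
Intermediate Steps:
J(K, E) = 5*E*K (J(K, E) = (5*K)*E = 5*E*K)
(-81 - 13)/(-414 + J(-18, -6)) = (-81 - 13)/(-414 + 5*(-6)*(-18)) = -94/(-414 + 540) = -94/126 = -94*1/126 = -47/63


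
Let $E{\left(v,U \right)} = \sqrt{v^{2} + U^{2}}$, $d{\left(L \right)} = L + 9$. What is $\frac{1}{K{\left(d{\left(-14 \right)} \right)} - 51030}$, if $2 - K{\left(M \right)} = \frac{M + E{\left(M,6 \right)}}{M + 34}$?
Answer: $- \frac{42914403}{2189828757188} + \frac{29 \sqrt{61}}{2189828757188} \approx -1.9597 \cdot 10^{-5}$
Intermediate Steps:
$d{\left(L \right)} = 9 + L$
$E{\left(v,U \right)} = \sqrt{U^{2} + v^{2}}$
$K{\left(M \right)} = 2 - \frac{M + \sqrt{36 + M^{2}}}{34 + M}$ ($K{\left(M \right)} = 2 - \frac{M + \sqrt{6^{2} + M^{2}}}{M + 34} = 2 - \frac{M + \sqrt{36 + M^{2}}}{34 + M}$)
$\frac{1}{K{\left(d{\left(-14 \right)} \right)} - 51030} = \frac{1}{\frac{68 + \left(9 - 14\right) - \sqrt{36 + \left(9 - 14\right)^{2}}}{34 + \left(9 - 14\right)} - 51030} = \frac{1}{\frac{68 - 5 - \sqrt{36 + \left(-5\right)^{2}}}{34 - 5} - 51030} = \frac{1}{\frac{68 - 5 - \sqrt{36 + 25}}{29} - 51030} = \frac{1}{\frac{68 - 5 - \sqrt{61}}{29} - 51030} = \frac{1}{\frac{63 - \sqrt{61}}{29} - 51030} = \frac{1}{\left(\frac{63}{29} - \frac{\sqrt{61}}{29}\right) - 51030} = \frac{1}{- \frac{1479807}{29} - \frac{\sqrt{61}}{29}}$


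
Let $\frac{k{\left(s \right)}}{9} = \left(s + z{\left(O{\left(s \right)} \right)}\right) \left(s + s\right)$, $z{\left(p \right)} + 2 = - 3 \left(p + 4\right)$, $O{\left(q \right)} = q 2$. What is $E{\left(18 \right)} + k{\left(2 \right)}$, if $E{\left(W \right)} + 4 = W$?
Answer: $-850$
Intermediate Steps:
$E{\left(W \right)} = -4 + W$
$O{\left(q \right)} = 2 q$
$z{\left(p \right)} = -14 - 3 p$ ($z{\left(p \right)} = -2 - 3 \left(p + 4\right) = -2 - 3 \left(4 + p\right) = -2 - \left(12 + 3 p\right) = -14 - 3 p$)
$k{\left(s \right)} = 18 s \left(-14 - 5 s\right)$ ($k{\left(s \right)} = 9 \left(s - \left(14 + 3 \cdot 2 s\right)\right) \left(s + s\right) = 9 \left(s - \left(14 + 6 s\right)\right) 2 s = 9 \left(-14 - 5 s\right) 2 s = 9 \cdot 2 s \left(-14 - 5 s\right) = 18 s \left(-14 - 5 s\right)$)
$E{\left(18 \right)} + k{\left(2 \right)} = \left(-4 + 18\right) - 36 \left(14 + 5 \cdot 2\right) = 14 - 36 \left(14 + 10\right) = 14 - 36 \cdot 24 = 14 - 864 = -850$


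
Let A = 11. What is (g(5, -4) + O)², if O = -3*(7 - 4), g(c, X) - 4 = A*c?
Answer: 2500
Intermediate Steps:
g(c, X) = 4 + 11*c
O = -9 (O = -3*3 = -9)
(g(5, -4) + O)² = ((4 + 11*5) - 9)² = ((4 + 55) - 9)² = (59 - 9)² = 50² = 2500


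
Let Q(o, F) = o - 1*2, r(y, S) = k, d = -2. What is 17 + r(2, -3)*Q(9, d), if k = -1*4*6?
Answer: -151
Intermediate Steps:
k = -24 (k = -4*6 = -24)
r(y, S) = -24
Q(o, F) = -2 + o (Q(o, F) = o - 2 = -2 + o)
17 + r(2, -3)*Q(9, d) = 17 - 24*(-2 + 9) = 17 - 24*7 = 17 - 168 = -151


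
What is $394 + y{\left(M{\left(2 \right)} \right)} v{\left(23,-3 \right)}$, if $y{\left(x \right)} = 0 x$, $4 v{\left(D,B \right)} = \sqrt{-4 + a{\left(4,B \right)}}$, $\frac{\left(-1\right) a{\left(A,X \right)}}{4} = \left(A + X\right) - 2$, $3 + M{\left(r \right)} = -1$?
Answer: $394$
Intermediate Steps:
$M{\left(r \right)} = -4$ ($M{\left(r \right)} = -3 - 1 = -4$)
$a{\left(A,X \right)} = 8 - 4 A - 4 X$ ($a{\left(A,X \right)} = - 4 \left(\left(A + X\right) - 2\right) = - 4 \left(-2 + A + X\right) = 8 - 4 A - 4 X$)
$v{\left(D,B \right)} = \frac{\sqrt{-12 - 4 B}}{4}$ ($v{\left(D,B \right)} = \frac{\sqrt{-4 - \left(8 + 4 B\right)}}{4} = \frac{\sqrt{-12 - 4 B}}{4}$)
$y{\left(x \right)} = 0$
$394 + y{\left(M{\left(2 \right)} \right)} v{\left(23,-3 \right)} = 394 + 0 \frac{\sqrt{-3 - -3}}{2} = 394 + 0 \frac{\sqrt{-3 + 3}}{2} = 394 + 0 \frac{\sqrt{0}}{2} = 394 + 0 \cdot \frac{1}{2} \cdot 0 = 394 + 0 \cdot 0 = 394 + 0 = 394$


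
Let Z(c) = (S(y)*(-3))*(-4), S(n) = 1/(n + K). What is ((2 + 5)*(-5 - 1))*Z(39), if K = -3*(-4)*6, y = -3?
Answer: -168/23 ≈ -7.3043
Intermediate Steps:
K = 72 (K = 12*6 = 72)
S(n) = 1/(72 + n) (S(n) = 1/(n + 72) = 1/(72 + n))
Z(c) = 4/23 (Z(c) = (-3/(72 - 3))*(-4) = (-3/69)*(-4) = ((1/69)*(-3))*(-4) = -1/23*(-4) = 4/23)
((2 + 5)*(-5 - 1))*Z(39) = ((2 + 5)*(-5 - 1))*(4/23) = (7*(-6))*(4/23) = -42*4/23 = -168/23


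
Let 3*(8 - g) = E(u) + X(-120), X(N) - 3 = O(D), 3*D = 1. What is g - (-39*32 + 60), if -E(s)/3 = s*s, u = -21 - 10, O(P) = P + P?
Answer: 19402/9 ≈ 2155.8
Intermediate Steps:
D = 1/3 (D = (1/3)*1 = 1/3 ≈ 0.33333)
O(P) = 2*P
u = -31
X(N) = 11/3 (X(N) = 3 + 2*(1/3) = 3 + 2/3 = 11/3)
E(s) = -3*s**2 (E(s) = -3*s*s = -3*s**2)
g = 8710/9 (g = 8 - (-3*(-31)**2 + 11/3)/3 = 8 - (-3*961 + 11/3)/3 = 8 - (-2883 + 11/3)/3 = 8 - 1/3*(-8638/3) = 8 + 8638/9 = 8710/9 ≈ 967.78)
g - (-39*32 + 60) = 8710/9 - (-39*32 + 60) = 8710/9 - (-1248 + 60) = 8710/9 - 1*(-1188) = 8710/9 + 1188 = 19402/9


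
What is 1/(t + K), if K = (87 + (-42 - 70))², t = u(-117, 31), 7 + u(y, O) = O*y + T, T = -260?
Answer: -1/3269 ≈ -0.00030590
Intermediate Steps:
u(y, O) = -267 + O*y (u(y, O) = -7 + (O*y - 260) = -7 + (-260 + O*y) = -267 + O*y)
t = -3894 (t = -267 + 31*(-117) = -267 - 3627 = -3894)
K = 625 (K = (87 - 112)² = (-25)² = 625)
1/(t + K) = 1/(-3894 + 625) = 1/(-3269) = -1/3269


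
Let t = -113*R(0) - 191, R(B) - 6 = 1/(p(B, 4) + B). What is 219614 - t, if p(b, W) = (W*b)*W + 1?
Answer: 220596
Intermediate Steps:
p(b, W) = 1 + b*W**2 (p(b, W) = b*W**2 + 1 = 1 + b*W**2)
R(B) = 6 + 1/(1 + 17*B) (R(B) = 6 + 1/((1 + B*4**2) + B) = 6 + 1/((1 + B*16) + B) = 6 + 1/((1 + 16*B) + B) = 6 + 1/(1 + 17*B))
t = -982 (t = -113*(7 + 102*0)/(1 + 17*0) - 191 = -113*(7 + 0)/(1 + 0) - 191 = -113*7/1 - 191 = -113*7 - 191 = -791 - 191 = -982)
219614 - t = 219614 - 1*(-982) = 219614 + 982 = 220596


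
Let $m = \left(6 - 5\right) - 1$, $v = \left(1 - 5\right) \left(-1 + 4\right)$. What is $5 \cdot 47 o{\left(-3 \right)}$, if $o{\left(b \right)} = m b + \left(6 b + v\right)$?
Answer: $-7050$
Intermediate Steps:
$v = -12$ ($v = \left(-4\right) 3 = -12$)
$m = 0$ ($m = 1 - 1 = 0$)
$o{\left(b \right)} = -12 + 6 b$ ($o{\left(b \right)} = 0 b + \left(6 b - 12\right) = 0 + \left(-12 + 6 b\right) = -12 + 6 b$)
$5 \cdot 47 o{\left(-3 \right)} = 5 \cdot 47 \left(-12 + 6 \left(-3\right)\right) = 235 \left(-12 - 18\right) = 235 \left(-30\right) = -7050$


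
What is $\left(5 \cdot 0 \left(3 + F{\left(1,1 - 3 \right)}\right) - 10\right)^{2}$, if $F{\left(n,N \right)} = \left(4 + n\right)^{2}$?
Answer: $100$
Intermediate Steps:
$\left(5 \cdot 0 \left(3 + F{\left(1,1 - 3 \right)}\right) - 10\right)^{2} = \left(5 \cdot 0 \left(3 + \left(4 + 1\right)^{2}\right) - 10\right)^{2} = \left(5 \cdot 0 \left(3 + 5^{2}\right) - 10\right)^{2} = \left(5 \cdot 0 \left(3 + 25\right) - 10\right)^{2} = \left(5 \cdot 0 \cdot 28 - 10\right)^{2} = \left(5 \cdot 0 - 10\right)^{2} = \left(0 - 10\right)^{2} = \left(-10\right)^{2} = 100$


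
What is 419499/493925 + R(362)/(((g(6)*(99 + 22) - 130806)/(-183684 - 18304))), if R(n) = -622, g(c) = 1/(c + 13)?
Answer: -1178002958853893/1227498952525 ≈ -959.68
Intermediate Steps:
g(c) = 1/(13 + c)
419499/493925 + R(362)/(((g(6)*(99 + 22) - 130806)/(-183684 - 18304))) = 419499/493925 - 622*(-183684 - 18304)/((99 + 22)/(13 + 6) - 130806) = 419499*(1/493925) - 622*(-201988/(121/19 - 130806)) = 419499/493925 - 622*(-201988/((1/19)*121 - 130806)) = 419499/493925 - 622*(-201988/(121/19 - 130806)) = 419499/493925 - 622/((-2485193/19*(-1/201988))) = 419499/493925 - 622/2485193/3837772 = 419499/493925 - 622*3837772/2485193 = 419499/493925 - 2387094184/2485193 = -1178002958853893/1227498952525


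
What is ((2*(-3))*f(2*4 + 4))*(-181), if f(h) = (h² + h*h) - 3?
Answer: 309510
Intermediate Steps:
f(h) = -3 + 2*h² (f(h) = (h² + h²) - 3 = 2*h² - 3 = -3 + 2*h²)
((2*(-3))*f(2*4 + 4))*(-181) = ((2*(-3))*(-3 + 2*(2*4 + 4)²))*(-181) = -6*(-3 + 2*(8 + 4)²)*(-181) = -6*(-3 + 2*12²)*(-181) = -6*(-3 + 2*144)*(-181) = -6*(-3 + 288)*(-181) = -6*285*(-181) = -1710*(-181) = 309510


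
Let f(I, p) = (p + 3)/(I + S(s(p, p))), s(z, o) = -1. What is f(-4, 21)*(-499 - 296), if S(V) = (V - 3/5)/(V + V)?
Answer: 11925/2 ≈ 5962.5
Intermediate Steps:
S(V) = (-⅗ + V)/(2*V) (S(V) = (V - 3*⅕)/((2*V)) = (V - ⅗)*(1/(2*V)) = (-⅗ + V)*(1/(2*V)) = (-⅗ + V)/(2*V))
f(I, p) = (3 + p)/(⅘ + I) (f(I, p) = (p + 3)/(I + (⅒)*(-3 + 5*(-1))/(-1)) = (3 + p)/(I + (⅒)*(-1)*(-3 - 5)) = (3 + p)/(I + (⅒)*(-1)*(-8)) = (3 + p)/(I + ⅘) = (3 + p)/(⅘ + I))
f(-4, 21)*(-499 - 296) = (5*(3 + 21)/(4 + 5*(-4)))*(-499 - 296) = (5*24/(4 - 20))*(-795) = (5*24/(-16))*(-795) = (5*(-1/16)*24)*(-795) = -15/2*(-795) = 11925/2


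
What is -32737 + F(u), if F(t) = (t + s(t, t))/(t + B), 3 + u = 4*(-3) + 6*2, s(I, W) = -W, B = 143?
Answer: -32737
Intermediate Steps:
u = -3 (u = -3 + (4*(-3) + 6*2) = -3 + (-12 + 12) = -3 + 0 = -3)
F(t) = 0 (F(t) = (t - t)/(t + 143) = 0/(143 + t) = 0)
-32737 + F(u) = -32737 + 0 = -32737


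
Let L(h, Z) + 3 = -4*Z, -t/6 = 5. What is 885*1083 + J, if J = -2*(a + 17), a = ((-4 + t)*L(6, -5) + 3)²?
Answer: 297171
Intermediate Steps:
t = -30 (t = -6*5 = -30)
L(h, Z) = -3 - 4*Z
a = 330625 (a = ((-4 - 30)*(-3 - 4*(-5)) + 3)² = (-34*(-3 + 20) + 3)² = (-34*17 + 3)² = (-578 + 3)² = (-575)² = 330625)
J = -661284 (J = -2*(330625 + 17) = -2*330642 = -661284)
885*1083 + J = 885*1083 - 661284 = 958455 - 661284 = 297171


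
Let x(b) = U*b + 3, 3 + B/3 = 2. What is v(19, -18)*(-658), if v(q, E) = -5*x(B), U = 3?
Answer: -19740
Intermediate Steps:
B = -3 (B = -9 + 3*2 = -9 + 6 = -3)
x(b) = 3 + 3*b (x(b) = 3*b + 3 = 3 + 3*b)
v(q, E) = 30 (v(q, E) = -5*(3 + 3*(-3)) = -5*(3 - 9) = -5*(-6) = 30)
v(19, -18)*(-658) = 30*(-658) = -19740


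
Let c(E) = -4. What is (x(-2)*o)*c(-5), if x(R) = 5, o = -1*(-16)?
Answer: -320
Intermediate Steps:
o = 16
(x(-2)*o)*c(-5) = (5*16)*(-4) = 80*(-4) = -320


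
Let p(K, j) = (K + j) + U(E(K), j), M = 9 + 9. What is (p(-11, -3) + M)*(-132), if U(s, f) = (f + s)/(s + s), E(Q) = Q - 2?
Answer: -7920/13 ≈ -609.23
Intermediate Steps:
M = 18
E(Q) = -2 + Q
U(s, f) = (f + s)/(2*s) (U(s, f) = (f + s)/((2*s)) = (f + s)*(1/(2*s)) = (f + s)/(2*s))
p(K, j) = K + j + (-2 + K + j)/(2*(-2 + K)) (p(K, j) = (K + j) + (j + (-2 + K))/(2*(-2 + K)) = (K + j) + (-2 + K + j)/(2*(-2 + K)) = K + j + (-2 + K + j)/(2*(-2 + K)))
(p(-11, -3) + M)*(-132) = ((-2 - 11 - 3 + 2*(-2 - 11)*(-11 - 3))/(2*(-2 - 11)) + 18)*(-132) = ((½)*(-2 - 11 - 3 + 2*(-13)*(-14))/(-13) + 18)*(-132) = ((½)*(-1/13)*(-2 - 11 - 3 + 364) + 18)*(-132) = ((½)*(-1/13)*348 + 18)*(-132) = (-174/13 + 18)*(-132) = (60/13)*(-132) = -7920/13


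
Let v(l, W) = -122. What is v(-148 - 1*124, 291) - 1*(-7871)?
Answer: 7749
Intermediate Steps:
v(-148 - 1*124, 291) - 1*(-7871) = -122 - 1*(-7871) = -122 + 7871 = 7749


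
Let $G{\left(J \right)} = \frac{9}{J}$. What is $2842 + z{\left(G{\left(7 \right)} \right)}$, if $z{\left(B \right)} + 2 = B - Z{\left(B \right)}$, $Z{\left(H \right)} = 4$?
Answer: $\frac{19861}{7} \approx 2837.3$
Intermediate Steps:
$z{\left(B \right)} = -6 + B$ ($z{\left(B \right)} = -2 + \left(B - 4\right) = -2 + \left(-4 + B\right) = -6 + B$)
$2842 + z{\left(G{\left(7 \right)} \right)} = 2842 - \left(6 - \frac{9}{7}\right) = 2842 + \left(-6 + 9 \cdot \frac{1}{7}\right) = 2842 + \left(-6 + \frac{9}{7}\right) = 2842 - \frac{33}{7} = \frac{19861}{7}$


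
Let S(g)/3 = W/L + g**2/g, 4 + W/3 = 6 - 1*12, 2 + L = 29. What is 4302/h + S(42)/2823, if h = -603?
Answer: -4023526/567423 ≈ -7.0909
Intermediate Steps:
L = 27 (L = -2 + 29 = 27)
W = -30 (W = -12 + 3*(6 - 1*12) = -12 + 3*(6 - 12) = -12 + 3*(-6) = -12 - 18 = -30)
S(g) = -10/3 + 3*g (S(g) = 3*(-30/27 + g**2/g) = 3*(-30*1/27 + g) = 3*(-10/9 + g) = -10/3 + 3*g)
4302/h + S(42)/2823 = 4302/(-603) + (-10/3 + 3*42)/2823 = 4302*(-1/603) + (-10/3 + 126)*(1/2823) = -478/67 + (368/3)*(1/2823) = -478/67 + 368/8469 = -4023526/567423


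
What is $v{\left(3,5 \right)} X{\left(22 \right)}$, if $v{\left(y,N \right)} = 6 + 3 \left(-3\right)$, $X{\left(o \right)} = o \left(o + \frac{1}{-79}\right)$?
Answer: $- \frac{114642}{79} \approx -1451.2$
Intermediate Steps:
$X{\left(o \right)} = o \left(- \frac{1}{79} + o\right)$ ($X{\left(o \right)} = o \left(o - \frac{1}{79}\right) = o \left(- \frac{1}{79} + o\right)$)
$v{\left(y,N \right)} = -3$ ($v{\left(y,N \right)} = 6 - 9 = -3$)
$v{\left(3,5 \right)} X{\left(22 \right)} = - 3 \cdot 22 \left(- \frac{1}{79} + 22\right) = - 3 \cdot 22 \cdot \frac{1737}{79} = \left(-3\right) \frac{38214}{79} = - \frac{114642}{79}$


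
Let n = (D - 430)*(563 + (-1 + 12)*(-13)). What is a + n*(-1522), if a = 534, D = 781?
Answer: -224372706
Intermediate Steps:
n = 147420 (n = (781 - 430)*(563 + (-1 + 12)*(-13)) = 351*(563 + 11*(-13)) = 351*(563 - 143) = 351*420 = 147420)
a + n*(-1522) = 534 + 147420*(-1522) = 534 - 224373240 = -224372706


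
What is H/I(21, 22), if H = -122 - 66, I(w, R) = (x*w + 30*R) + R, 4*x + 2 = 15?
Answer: -752/3001 ≈ -0.25058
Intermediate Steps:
x = 13/4 (x = -1/2 + (1/4)*15 = -1/2 + 15/4 = 13/4 ≈ 3.2500)
I(w, R) = 31*R + 13*w/4 (I(w, R) = (13*w/4 + 30*R) + R = (30*R + 13*w/4) + R = 31*R + 13*w/4)
H = -188
H/I(21, 22) = -188/(31*22 + (13/4)*21) = -188/(682 + 273/4) = -188/3001/4 = -188*4/3001 = -752/3001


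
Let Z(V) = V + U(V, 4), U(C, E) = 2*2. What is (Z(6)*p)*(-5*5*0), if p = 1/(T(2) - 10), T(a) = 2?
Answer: 0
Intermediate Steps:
U(C, E) = 4
Z(V) = 4 + V (Z(V) = V + 4 = 4 + V)
p = -⅛ (p = 1/(2 - 10) = 1/(-8) = -⅛ ≈ -0.12500)
(Z(6)*p)*(-5*5*0) = ((4 + 6)*(-⅛))*(-5*5*0) = (10*(-⅛))*(-25*0) = -5/4*0 = 0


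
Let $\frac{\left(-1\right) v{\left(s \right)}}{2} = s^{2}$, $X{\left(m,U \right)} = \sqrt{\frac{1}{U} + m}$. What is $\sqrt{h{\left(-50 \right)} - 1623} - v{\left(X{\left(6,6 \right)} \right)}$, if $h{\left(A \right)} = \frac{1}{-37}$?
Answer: $\frac{37}{3} + \frac{2 i \sqrt{555481}}{37} \approx 12.333 + 40.287 i$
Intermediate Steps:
$X{\left(m,U \right)} = \sqrt{m + \frac{1}{U}}$
$h{\left(A \right)} = - \frac{1}{37}$
$v{\left(s \right)} = - 2 s^{2}$
$\sqrt{h{\left(-50 \right)} - 1623} - v{\left(X{\left(6,6 \right)} \right)} = \sqrt{- \frac{1}{37} - 1623} - - 2 \left(\sqrt{6 + \frac{1}{6}}\right)^{2} = \sqrt{- \frac{60052}{37}} - - 2 \left(\sqrt{6 + \frac{1}{6}}\right)^{2} = \frac{2 i \sqrt{555481}}{37} - - 2 \left(\sqrt{\frac{37}{6}}\right)^{2} = \frac{2 i \sqrt{555481}}{37} - - 2 \left(\frac{\sqrt{222}}{6}\right)^{2} = \frac{2 i \sqrt{555481}}{37} - \left(-2\right) \frac{37}{6} = \frac{2 i \sqrt{555481}}{37} - - \frac{37}{3} = \frac{2 i \sqrt{555481}}{37} + \frac{37}{3} = \frac{37}{3} + \frac{2 i \sqrt{555481}}{37}$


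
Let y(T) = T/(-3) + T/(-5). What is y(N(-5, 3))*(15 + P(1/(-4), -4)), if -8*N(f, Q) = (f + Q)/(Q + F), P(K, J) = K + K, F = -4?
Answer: 29/15 ≈ 1.9333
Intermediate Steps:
P(K, J) = 2*K
N(f, Q) = -(Q + f)/(8*(-4 + Q)) (N(f, Q) = -(f + Q)/(8*(Q - 4)) = -(Q + f)/(8*(-4 + Q)))
y(T) = -8*T/15 (y(T) = T*(-⅓) + T*(-⅕) = -T/3 - T/5 = -8*T/15)
y(N(-5, 3))*(15 + P(1/(-4), -4)) = (-(-1*3 - 1*(-5))/(15*(-4 + 3)))*(15 + 2*(1/(-4))) = (-(-3 + 5)/(15*(-1)))*(15 + 2*(1*(-¼))) = (-(-1)*2/15)*(15 + 2*(-¼)) = (-8/15*(-¼))*(15 - ½) = (2/15)*(29/2) = 29/15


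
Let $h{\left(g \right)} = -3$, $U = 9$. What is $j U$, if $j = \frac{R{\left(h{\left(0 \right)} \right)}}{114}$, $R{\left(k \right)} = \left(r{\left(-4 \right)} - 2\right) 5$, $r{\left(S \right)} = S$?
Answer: $- \frac{45}{19} \approx -2.3684$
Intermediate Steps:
$R{\left(k \right)} = -30$ ($R{\left(k \right)} = \left(-4 - 2\right) 5 = \left(-6\right) 5 = -30$)
$j = - \frac{5}{19}$ ($j = - \frac{30}{114} = \left(-30\right) \frac{1}{114} = - \frac{5}{19} \approx -0.26316$)
$j U = \left(- \frac{5}{19}\right) 9 = - \frac{45}{19}$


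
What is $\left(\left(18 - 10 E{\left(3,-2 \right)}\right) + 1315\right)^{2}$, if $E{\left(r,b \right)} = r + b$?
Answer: $1750329$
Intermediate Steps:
$E{\left(r,b \right)} = b + r$
$\left(\left(18 - 10 E{\left(3,-2 \right)}\right) + 1315\right)^{2} = \left(\left(18 - 10 \left(-2 + 3\right)\right) + 1315\right)^{2} = \left(\left(18 - 10\right) + 1315\right)^{2} = \left(8 + 1315\right)^{2} = 1323^{2} = 1750329$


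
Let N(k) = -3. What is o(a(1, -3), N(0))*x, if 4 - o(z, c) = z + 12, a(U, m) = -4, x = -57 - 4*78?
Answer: 1476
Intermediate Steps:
x = -369 (x = -57 - 1*312 = -57 - 312 = -369)
o(z, c) = -8 - z (o(z, c) = 4 - (z + 12) = 4 - (12 + z) = 4 + (-12 - z) = -8 - z)
o(a(1, -3), N(0))*x = (-8 - 1*(-4))*(-369) = (-8 + 4)*(-369) = -4*(-369) = 1476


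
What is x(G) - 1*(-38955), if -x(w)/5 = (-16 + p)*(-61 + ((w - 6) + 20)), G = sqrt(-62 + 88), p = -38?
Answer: 26265 + 270*sqrt(26) ≈ 27642.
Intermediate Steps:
G = sqrt(26) ≈ 5.0990
x(w) = -12690 + 270*w (x(w) = -5*(-16 - 38)*(-61 + ((w - 6) + 20)) = -(-270)*(-61 + ((-6 + w) + 20)) = -(-270)*(-61 + (14 + w)) = -(-270)*(-47 + w) = -5*(2538 - 54*w) = -12690 + 270*w)
x(G) - 1*(-38955) = (-12690 + 270*sqrt(26)) - 1*(-38955) = (-12690 + 270*sqrt(26)) + 38955 = 26265 + 270*sqrt(26)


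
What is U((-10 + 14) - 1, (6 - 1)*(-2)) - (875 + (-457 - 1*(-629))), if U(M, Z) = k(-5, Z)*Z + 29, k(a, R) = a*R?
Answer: -1518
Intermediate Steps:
k(a, R) = R*a
U(M, Z) = 29 - 5*Z² (U(M, Z) = (Z*(-5))*Z + 29 = (-5*Z)*Z + 29 = -5*Z² + 29 = 29 - 5*Z²)
U((-10 + 14) - 1, (6 - 1)*(-2)) - (875 + (-457 - 1*(-629))) = (29 - 5*4*(6 - 1)²) - (875 + (-457 - 1*(-629))) = (29 - 5*(5*(-2))²) - (875 + (-457 + 629)) = (29 - 5*(-10)²) - (875 + 172) = (29 - 5*100) - 1*1047 = (29 - 500) - 1047 = -471 - 1047 = -1518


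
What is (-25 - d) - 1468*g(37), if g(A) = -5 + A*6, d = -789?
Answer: -317792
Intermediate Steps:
g(A) = -5 + 6*A
(-25 - d) - 1468*g(37) = (-25 - 1*(-789)) - 1468*(-5 + 6*37) = (-25 + 789) - 1468*(-5 + 222) = 764 - 1468*217 = 764 - 318556 = -317792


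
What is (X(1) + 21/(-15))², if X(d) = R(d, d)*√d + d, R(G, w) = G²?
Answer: 9/25 ≈ 0.36000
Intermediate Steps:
X(d) = d + d^(5/2) (X(d) = d²*√d + d = d^(5/2) + d = d + d^(5/2))
(X(1) + 21/(-15))² = ((1 + 1^(5/2)) + 21/(-15))² = ((1 + 1) + 21*(-1/15))² = (2 - 7/5)² = (⅗)² = 9/25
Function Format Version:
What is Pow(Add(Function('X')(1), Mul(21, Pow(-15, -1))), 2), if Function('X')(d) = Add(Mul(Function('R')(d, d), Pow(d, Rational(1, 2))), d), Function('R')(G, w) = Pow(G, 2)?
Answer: Rational(9, 25) ≈ 0.36000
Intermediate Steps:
Function('X')(d) = Add(d, Pow(d, Rational(5, 2))) (Function('X')(d) = Add(Mul(Pow(d, 2), Pow(d, Rational(1, 2))), d) = Add(Pow(d, Rational(5, 2)), d) = Add(d, Pow(d, Rational(5, 2))))
Pow(Add(Function('X')(1), Mul(21, Pow(-15, -1))), 2) = Pow(Add(Add(1, Pow(1, Rational(5, 2))), Mul(21, Pow(-15, -1))), 2) = Pow(Add(Add(1, 1), Mul(21, Rational(-1, 15))), 2) = Pow(Add(2, Rational(-7, 5)), 2) = Pow(Rational(3, 5), 2) = Rational(9, 25)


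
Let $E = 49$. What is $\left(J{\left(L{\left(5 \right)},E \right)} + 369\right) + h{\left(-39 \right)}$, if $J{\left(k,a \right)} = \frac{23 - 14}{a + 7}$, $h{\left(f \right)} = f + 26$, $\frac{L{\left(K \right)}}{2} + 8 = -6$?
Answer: $\frac{19945}{56} \approx 356.16$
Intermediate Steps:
$L{\left(K \right)} = -28$ ($L{\left(K \right)} = -16 + 2 \left(-6\right) = -16 - 12 = -28$)
$h{\left(f \right)} = 26 + f$
$J{\left(k,a \right)} = \frac{9}{7 + a}$
$\left(J{\left(L{\left(5 \right)},E \right)} + 369\right) + h{\left(-39 \right)} = \left(\frac{9}{7 + 49} + 369\right) + \left(26 - 39\right) = \left(\frac{9}{56} + 369\right) - 13 = \frac{20673}{56} - 13 = \frac{19945}{56}$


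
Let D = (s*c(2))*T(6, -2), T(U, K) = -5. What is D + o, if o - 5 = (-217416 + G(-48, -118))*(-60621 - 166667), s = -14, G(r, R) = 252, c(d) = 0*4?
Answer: 49358771237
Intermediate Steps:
c(d) = 0
o = 49358771237 (o = 5 + (-217416 + 252)*(-60621 - 166667) = 5 - 217164*(-227288) = 5 + 49358771232 = 49358771237)
D = 0 (D = -14*0*(-5) = 0*(-5) = 0)
D + o = 0 + 49358771237 = 49358771237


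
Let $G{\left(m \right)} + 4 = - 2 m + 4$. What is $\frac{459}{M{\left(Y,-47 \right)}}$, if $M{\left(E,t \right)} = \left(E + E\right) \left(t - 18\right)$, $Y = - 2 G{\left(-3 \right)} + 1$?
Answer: $\frac{459}{1430} \approx 0.32098$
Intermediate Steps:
$G{\left(m \right)} = - 2 m$ ($G{\left(m \right)} = -4 - \left(-4 + 2 m\right) = - 2 m$)
$Y = -11$ ($Y = - 2 \left(\left(-2\right) \left(-3\right)\right) + 1 = \left(-2\right) 6 + 1 = -12 + 1 = -11$)
$M{\left(E,t \right)} = 2 E \left(-18 + t\right)$
$\frac{459}{M{\left(Y,-47 \right)}} = \frac{459}{2 \left(-11\right) \left(-18 - 47\right)} = \frac{459}{2 \left(-11\right) \left(-65\right)} = \frac{459}{1430}$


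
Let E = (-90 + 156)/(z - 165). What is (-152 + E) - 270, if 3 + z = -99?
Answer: -37580/89 ≈ -422.25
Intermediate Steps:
z = -102 (z = -3 - 99 = -102)
E = -22/89 (E = (-90 + 156)/(-102 - 165) = 66/(-267) = 66*(-1/267) = -22/89 ≈ -0.24719)
(-152 + E) - 270 = (-152 - 22/89) - 270 = -13550/89 - 270 = -37580/89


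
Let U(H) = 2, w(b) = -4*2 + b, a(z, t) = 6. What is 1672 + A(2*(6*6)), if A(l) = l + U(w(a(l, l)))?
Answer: 1746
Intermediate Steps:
w(b) = -8 + b
A(l) = 2 + l (A(l) = l + 2 = 2 + l)
1672 + A(2*(6*6)) = 1672 + (2 + 2*(6*6)) = 1672 + (2 + 2*36) = 1672 + (2 + 72) = 1672 + 74 = 1746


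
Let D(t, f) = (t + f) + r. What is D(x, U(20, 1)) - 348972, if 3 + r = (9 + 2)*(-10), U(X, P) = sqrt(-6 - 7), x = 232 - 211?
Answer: -349064 + I*sqrt(13) ≈ -3.4906e+5 + 3.6056*I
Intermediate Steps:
x = 21
U(X, P) = I*sqrt(13) (U(X, P) = sqrt(-13) = I*sqrt(13))
r = -113 (r = -3 + (9 + 2)*(-10) = -3 + 11*(-10) = -3 - 110 = -113)
D(t, f) = -113 + f + t (D(t, f) = (t + f) - 113 = (f + t) - 113 = -113 + f + t)
D(x, U(20, 1)) - 348972 = (-113 + I*sqrt(13) + 21) - 348972 = (-92 + I*sqrt(13)) - 348972 = -349064 + I*sqrt(13)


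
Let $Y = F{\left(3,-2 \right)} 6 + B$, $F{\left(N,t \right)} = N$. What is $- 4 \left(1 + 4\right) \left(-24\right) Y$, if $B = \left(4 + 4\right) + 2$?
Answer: $13440$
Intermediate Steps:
$B = 10$ ($B = 8 + 2 = 10$)
$Y = 28$ ($Y = 3 \cdot 6 + 10 = 18 + 10 = 28$)
$- 4 \left(1 + 4\right) \left(-24\right) Y = - 4 \left(1 + 4\right) \left(-24\right) 28 = \left(-4\right) 5 \left(-24\right) 28 = \left(-20\right) \left(-24\right) 28 = 480 \cdot 28 = 13440$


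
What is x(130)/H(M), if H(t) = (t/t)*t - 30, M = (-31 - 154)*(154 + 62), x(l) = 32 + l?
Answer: -27/6665 ≈ -0.0040510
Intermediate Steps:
M = -39960 (M = -185*216 = -39960)
H(t) = -30 + t (H(t) = 1*t - 30 = t - 30 = -30 + t)
x(130)/H(M) = (32 + 130)/(-30 - 39960) = 162/(-39990) = 162*(-1/39990) = -27/6665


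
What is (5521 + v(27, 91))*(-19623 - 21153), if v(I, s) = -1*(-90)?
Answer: -228794136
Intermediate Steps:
v(I, s) = 90
(5521 + v(27, 91))*(-19623 - 21153) = (5521 + 90)*(-19623 - 21153) = 5611*(-40776) = -228794136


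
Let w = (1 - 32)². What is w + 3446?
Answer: 4407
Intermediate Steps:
w = 961 (w = (-31)² = 961)
w + 3446 = 961 + 3446 = 4407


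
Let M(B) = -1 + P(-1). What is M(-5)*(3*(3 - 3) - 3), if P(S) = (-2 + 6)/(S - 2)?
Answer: 7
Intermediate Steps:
P(S) = 4/(-2 + S)
M(B) = -7/3 (M(B) = -1 + 4/(-2 - 1) = -1 + 4/(-3) = -1 + 4*(-1/3) = -1 - 4/3 = -7/3)
M(-5)*(3*(3 - 3) - 3) = -7*(3*(3 - 3) - 3)/3 = -7*(3*0 - 3)/3 = -7*(0 - 3)/3 = -7/3*(-3) = 7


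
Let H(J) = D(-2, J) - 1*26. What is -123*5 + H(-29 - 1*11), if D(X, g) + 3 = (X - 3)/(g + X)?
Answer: -27043/42 ≈ -643.88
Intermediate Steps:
D(X, g) = -3 + (-3 + X)/(X + g) (D(X, g) = -3 + (X - 3)/(g + X) = -3 + (-3 + X)/(X + g))
H(J) = -26 + (1 - 3*J)/(-2 + J) (H(J) = (-3 - 3*J - 2*(-2))/(-2 + J) - 1*26 = (-3 - 3*J + 4)/(-2 + J) - 26 = (1 - 3*J)/(-2 + J) - 26 = -26 + (1 - 3*J)/(-2 + J))
-123*5 + H(-29 - 1*11) = -123*5 + (53 - 29*(-29 - 1*11))/(-2 + (-29 - 1*11)) = -615 + (53 - 29*(-29 - 11))/(-2 + (-29 - 11)) = -615 + (53 - 29*(-40))/(-2 - 40) = -615 + (53 + 1160)/(-42) = -615 - 1/42*1213 = -615 - 1213/42 = -27043/42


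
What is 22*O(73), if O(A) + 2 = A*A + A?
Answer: 118800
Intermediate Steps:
O(A) = -2 + A + A**2 (O(A) = -2 + (A*A + A) = -2 + (A**2 + A) = -2 + (A + A**2) = -2 + A + A**2)
22*O(73) = 22*(-2 + 73 + 73**2) = 22*(-2 + 73 + 5329) = 22*5400 = 118800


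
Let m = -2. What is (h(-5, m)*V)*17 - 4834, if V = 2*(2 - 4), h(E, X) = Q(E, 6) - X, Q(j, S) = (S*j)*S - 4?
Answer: 7542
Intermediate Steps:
Q(j, S) = -4 + j*S² (Q(j, S) = j*S² - 4 = -4 + j*S²)
h(E, X) = -4 - X + 36*E (h(E, X) = (-4 + E*6²) - X = (-4 + E*36) - X = (-4 + 36*E) - X = -4 - X + 36*E)
V = -4 (V = 2*(-2) = -4)
(h(-5, m)*V)*17 - 4834 = ((-4 - 1*(-2) + 36*(-5))*(-4))*17 - 4834 = ((-4 + 2 - 180)*(-4))*17 - 4834 = -182*(-4)*17 - 4834 = 728*17 - 4834 = 12376 - 4834 = 7542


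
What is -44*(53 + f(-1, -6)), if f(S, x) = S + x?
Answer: -2024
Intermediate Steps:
-44*(53 + f(-1, -6)) = -44*(53 + (-1 - 6)) = -44*(53 - 7) = -44*46 = -2024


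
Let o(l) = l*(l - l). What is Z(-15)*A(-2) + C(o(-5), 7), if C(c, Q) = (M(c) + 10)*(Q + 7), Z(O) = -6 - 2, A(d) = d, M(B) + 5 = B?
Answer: 86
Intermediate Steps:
M(B) = -5 + B
o(l) = 0 (o(l) = l*0 = 0)
Z(O) = -8
C(c, Q) = (5 + c)*(7 + Q) (C(c, Q) = ((-5 + c) + 10)*(Q + 7) = (5 + c)*(7 + Q))
Z(-15)*A(-2) + C(o(-5), 7) = -8*(-2) + (35 + 5*7 + 7*0 + 7*0) = 16 + (35 + 35 + 0 + 0) = 16 + 70 = 86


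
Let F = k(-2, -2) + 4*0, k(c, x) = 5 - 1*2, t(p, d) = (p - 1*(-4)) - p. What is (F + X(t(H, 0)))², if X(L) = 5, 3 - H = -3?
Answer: 64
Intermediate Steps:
H = 6 (H = 3 - 1*(-3) = 3 + 3 = 6)
t(p, d) = 4 (t(p, d) = (p + 4) - p = (4 + p) - p = 4)
k(c, x) = 3 (k(c, x) = 5 - 2 = 3)
F = 3 (F = 3 + 4*0 = 3 + 0 = 3)
(F + X(t(H, 0)))² = (3 + 5)² = 8² = 64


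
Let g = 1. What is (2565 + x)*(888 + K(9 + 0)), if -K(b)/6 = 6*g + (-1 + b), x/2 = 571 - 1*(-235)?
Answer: 3358308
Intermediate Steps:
x = 1612 (x = 2*(571 - 1*(-235)) = 2*(571 + 235) = 2*806 = 1612)
K(b) = -30 - 6*b (K(b) = -6*(6*1 + (-1 + b)) = -6*(6 + (-1 + b)) = -6*(5 + b) = -30 - 6*b)
(2565 + x)*(888 + K(9 + 0)) = (2565 + 1612)*(888 + (-30 - 6*(9 + 0))) = 4177*(888 + (-30 - 6*9)) = 4177*(888 + (-30 - 54)) = 4177*(888 - 84) = 4177*804 = 3358308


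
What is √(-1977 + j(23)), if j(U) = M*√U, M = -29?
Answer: √(-1977 - 29*√23) ≈ 46.001*I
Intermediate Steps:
j(U) = -29*√U
√(-1977 + j(23)) = √(-1977 - 29*√23)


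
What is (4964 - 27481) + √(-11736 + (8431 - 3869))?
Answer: -22517 + I*√7174 ≈ -22517.0 + 84.699*I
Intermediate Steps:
(4964 - 27481) + √(-11736 + (8431 - 3869)) = -22517 + √(-11736 + 4562) = -22517 + √(-7174) = -22517 + I*√7174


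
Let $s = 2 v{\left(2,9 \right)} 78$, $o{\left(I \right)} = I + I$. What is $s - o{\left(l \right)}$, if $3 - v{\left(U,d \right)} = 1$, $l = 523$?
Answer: $-734$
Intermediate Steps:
$v{\left(U,d \right)} = 2$ ($v{\left(U,d \right)} = 3 - 1 = 2$)
$o{\left(I \right)} = 2 I$
$s = 312$ ($s = 2 \cdot 2 \cdot 78 = 4 \cdot 78 = 312$)
$s - o{\left(l \right)} = 312 - 2 \cdot 523 = 312 - 1046 = -734$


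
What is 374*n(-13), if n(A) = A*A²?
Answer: -821678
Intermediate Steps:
n(A) = A³
374*n(-13) = 374*(-13)³ = 374*(-2197) = -821678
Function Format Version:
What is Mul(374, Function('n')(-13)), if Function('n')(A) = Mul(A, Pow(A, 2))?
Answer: -821678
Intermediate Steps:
Function('n')(A) = Pow(A, 3)
Mul(374, Function('n')(-13)) = Mul(374, Pow(-13, 3)) = Mul(374, -2197) = -821678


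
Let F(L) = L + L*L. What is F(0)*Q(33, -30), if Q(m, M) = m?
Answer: 0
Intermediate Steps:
F(L) = L + L**2
F(0)*Q(33, -30) = (0*(1 + 0))*33 = (0*1)*33 = 0*33 = 0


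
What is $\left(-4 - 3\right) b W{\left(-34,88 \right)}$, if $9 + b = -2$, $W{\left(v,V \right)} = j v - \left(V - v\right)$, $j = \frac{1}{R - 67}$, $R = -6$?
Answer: $- \frac{683144}{73} \approx -9358.1$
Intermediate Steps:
$j = - \frac{1}{73}$ ($j = \frac{1}{-6 - 67} = \frac{1}{-73} = - \frac{1}{73} \approx -0.013699$)
$W{\left(v,V \right)} = - V + \frac{72 v}{73}$ ($W{\left(v,V \right)} = - \frac{v}{73} - \left(V - v\right) = - V + \frac{72 v}{73}$)
$b = -11$ ($b = -9 - 2 = -11$)
$\left(-4 - 3\right) b W{\left(-34,88 \right)} = \left(-4 - 3\right) \left(-11\right) \left(\left(-1\right) 88 + \frac{72}{73} \left(-34\right)\right) = \left(-7\right) \left(-11\right) \left(-88 - \frac{2448}{73}\right) = 77 \left(- \frac{8872}{73}\right) = - \frac{683144}{73}$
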